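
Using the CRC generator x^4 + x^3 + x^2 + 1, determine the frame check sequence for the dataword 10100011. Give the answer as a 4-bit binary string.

0011

Append 4 zeros: 101000110000. Divide by 11101 (XOR where the leading bit is 1):
  pos 0: 10100 XOR 11101 = 01001
  pos 1: 10010 XOR 11101 = 01111
  pos 2: 11111 XOR 11101 = 00010
  pos 5: 10100 XOR 11101 = 01001
  pos 6: 10010 XOR 11101 = 01111
  pos 7: 11110 XOR 11101 = 00011
Remainder (last 4 bits) = 0011. This is the CRC / FCS.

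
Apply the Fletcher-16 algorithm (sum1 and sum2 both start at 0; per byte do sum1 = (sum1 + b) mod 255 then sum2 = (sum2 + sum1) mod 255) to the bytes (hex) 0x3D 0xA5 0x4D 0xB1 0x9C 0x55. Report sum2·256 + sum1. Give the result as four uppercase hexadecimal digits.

Running sums (mod 255):
  after byte 0 (0x3D): sum1=61, sum2=61
  after byte 1 (0xA5): sum1=226, sum2=32
  after byte 2 (0x4D): sum1=48, sum2=80
  after byte 3 (0xB1): sum1=225, sum2=50
  after byte 4 (0x9C): sum1=126, sum2=176
  after byte 5 (0x55): sum1=211, sum2=132
Checksum = sum2·256 + sum1 = 132·256 + 211 = 34003 = 0x84D3.

84D3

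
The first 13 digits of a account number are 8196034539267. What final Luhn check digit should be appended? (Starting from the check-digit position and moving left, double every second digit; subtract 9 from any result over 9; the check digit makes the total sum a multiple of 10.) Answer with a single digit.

1

Partial digits right→left: 7 6 2 9 3 5 4 3 0 6 9 1 8
Double every second digit counting from the check-digit position (so the 1st, 3rd, 5th, ... of the partial from the right).
  doubled (with −9 where >9): 5 4 6 8 0 9 7 → sum 39
  kept as-is: 6 9 5 3 6 1 → sum 30
Total = 39 + 30 = 69.
Check digit = (10 − (69 mod 10)) mod 10 = 1.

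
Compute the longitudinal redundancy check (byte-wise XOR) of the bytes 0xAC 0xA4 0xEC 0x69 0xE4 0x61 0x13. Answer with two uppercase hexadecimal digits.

XOR the bytes together:
  start with 0xAC
  0xAC ⊕ 0xA4 = 0x08
  0x08 ⊕ 0xEC = 0xE4
  0xE4 ⊕ 0x69 = 0x8D
  0x8D ⊕ 0xE4 = 0x69
  0x69 ⊕ 0x61 = 0x08
  0x08 ⊕ 0x13 = 0x1B

1B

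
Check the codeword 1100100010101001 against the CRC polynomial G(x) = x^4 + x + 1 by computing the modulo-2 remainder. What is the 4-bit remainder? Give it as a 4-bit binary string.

Modulo-2 division of 1100100010101001 by 10011:
  pos 0: 11001 XOR 10011 = 01010
  pos 1: 10100 XOR 10011 = 00111
  pos 3: 11100 XOR 10011 = 01111
  pos 4: 11111 XOR 10011 = 01100
  pos 5: 11000 XOR 10011 = 01011
  pos 6: 10111 XOR 10011 = 00100
  pos 8: 10001 XOR 10011 = 00010
  pos 11: 10001 XOR 10011 = 00010
Remainder = 0010 (nonzero — an error is detected).

0010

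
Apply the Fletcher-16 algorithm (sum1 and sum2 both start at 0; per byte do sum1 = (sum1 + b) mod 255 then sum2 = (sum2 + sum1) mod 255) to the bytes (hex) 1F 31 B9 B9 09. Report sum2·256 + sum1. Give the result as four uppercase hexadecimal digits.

0ACC

Running sums (mod 255):
  after byte 0 (1F): sum1=31, sum2=31
  after byte 1 (31): sum1=80, sum2=111
  after byte 2 (B9): sum1=10, sum2=121
  after byte 3 (B9): sum1=195, sum2=61
  after byte 4 (09): sum1=204, sum2=10
Checksum = sum2·256 + sum1 = 10·256 + 204 = 2764 = 0x0ACC.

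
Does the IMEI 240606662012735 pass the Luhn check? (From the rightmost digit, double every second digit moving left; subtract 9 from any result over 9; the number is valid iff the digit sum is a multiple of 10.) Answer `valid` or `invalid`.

valid

From the right, keep odd positions and double even positions (subtract 9 from any doubled value over 9):
  doubled (positions 2,4,...): 6 4 0 3 3 3 8 → sum 27
  kept (positions 1,3,...): 5 7 1 2 6 0 0 2 → sum 23
Total = 50.
50 mod 10 = 0, so the number is valid.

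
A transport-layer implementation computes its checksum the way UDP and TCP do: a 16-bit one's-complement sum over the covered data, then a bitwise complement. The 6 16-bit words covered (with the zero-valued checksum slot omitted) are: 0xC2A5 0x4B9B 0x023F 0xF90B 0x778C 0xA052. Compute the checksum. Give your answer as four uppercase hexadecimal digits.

DE94

One's-complement addition (fold any carry out of bit 15 back into bit 0):
  0xC2A5 + 0x4B9B = 0x10E40 → wrap carry → 0x0E41
  0x0E41 + 0x023F = 0x01080
  0x1080 + 0xF90B = 0x1098B → wrap carry → 0x098C
  0x098C + 0x778C = 0x08118
  0x8118 + 0xA052 = 0x1216A → wrap carry → 0x216B
One's-complement sum = 0x216B.
Checksum = ~0x216B & 0xFFFF = 0xDE94.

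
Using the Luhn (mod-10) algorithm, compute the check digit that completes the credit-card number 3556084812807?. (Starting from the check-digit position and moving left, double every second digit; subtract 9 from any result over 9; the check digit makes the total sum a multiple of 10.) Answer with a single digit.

2

Partial digits right→left: 7 0 8 2 1 8 4 8 0 6 5 5 3
Double every second digit counting from the check-digit position (so the 1st, 3rd, 5th, ... of the partial from the right).
  doubled (with −9 where >9): 5 7 2 8 0 1 6 → sum 29
  kept as-is: 0 2 8 8 6 5 → sum 29
Total = 29 + 29 = 58.
Check digit = (10 − (58 mod 10)) mod 10 = 2.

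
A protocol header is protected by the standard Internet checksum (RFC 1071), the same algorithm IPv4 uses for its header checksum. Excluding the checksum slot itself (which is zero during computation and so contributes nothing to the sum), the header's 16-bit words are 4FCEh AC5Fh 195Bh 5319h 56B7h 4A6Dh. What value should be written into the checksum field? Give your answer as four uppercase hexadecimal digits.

One's-complement addition (fold any carry out of bit 15 back into bit 0):
  0x4FCE + 0xAC5F = 0x0FC2D
  0xFC2D + 0x195B = 0x11588 → wrap carry → 0x1589
  0x1589 + 0x5319 = 0x068A2
  0x68A2 + 0x56B7 = 0x0BF59
  0xBF59 + 0x4A6D = 0x109C6 → wrap carry → 0x09C7
One's-complement sum = 0x09C7.
Checksum = ~0x09C7 & 0xFFFF = 0xF638.

F638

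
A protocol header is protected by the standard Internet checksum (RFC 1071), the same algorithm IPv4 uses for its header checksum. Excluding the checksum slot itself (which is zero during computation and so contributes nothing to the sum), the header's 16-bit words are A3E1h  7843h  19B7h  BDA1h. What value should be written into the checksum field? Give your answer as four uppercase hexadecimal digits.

0C82

One's-complement addition (fold any carry out of bit 15 back into bit 0):
  0xA3E1 + 0x7843 = 0x11C24 → wrap carry → 0x1C25
  0x1C25 + 0x19B7 = 0x035DC
  0x35DC + 0xBDA1 = 0x0F37D
One's-complement sum = 0xF37D.
Checksum = ~0xF37D & 0xFFFF = 0x0C82.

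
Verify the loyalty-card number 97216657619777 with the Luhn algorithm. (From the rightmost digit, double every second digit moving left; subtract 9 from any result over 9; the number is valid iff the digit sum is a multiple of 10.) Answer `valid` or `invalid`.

From the right, keep odd positions and double even positions (subtract 9 from any doubled value over 9):
  doubled (positions 2,4,...): 5 9 3 1 3 4 9 → sum 34
  kept (positions 1,3,...): 7 7 1 7 6 1 7 → sum 36
Total = 70.
70 mod 10 = 0, so the number is valid.

valid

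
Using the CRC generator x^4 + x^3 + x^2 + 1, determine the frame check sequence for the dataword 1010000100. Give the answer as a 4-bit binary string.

Append 4 zeros: 10100001000000. Divide by 11101 (XOR where the leading bit is 1):
  pos 0: 10100 XOR 11101 = 01001
  pos 1: 10010 XOR 11101 = 01111
  pos 2: 11110 XOR 11101 = 00011
  pos 5: 11100 XOR 11101 = 00001
  pos 9: 10000 XOR 11101 = 01101
Remainder (last 4 bits) = 1101. This is the CRC / FCS.

1101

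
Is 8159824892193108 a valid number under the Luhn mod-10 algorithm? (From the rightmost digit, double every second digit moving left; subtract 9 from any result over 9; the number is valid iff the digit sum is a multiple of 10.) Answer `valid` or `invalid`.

valid

From the right, keep odd positions and double even positions (subtract 9 from any doubled value over 9):
  doubled (positions 2,4,...): 0 6 2 9 8 7 1 7 → sum 40
  kept (positions 1,3,...): 8 1 9 2 8 2 9 1 → sum 40
Total = 80.
80 mod 10 = 0, so the number is valid.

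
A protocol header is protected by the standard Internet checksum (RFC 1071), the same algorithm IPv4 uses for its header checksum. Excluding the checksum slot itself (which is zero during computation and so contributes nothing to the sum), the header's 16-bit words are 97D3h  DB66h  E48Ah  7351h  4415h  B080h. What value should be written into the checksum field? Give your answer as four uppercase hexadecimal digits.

4053

One's-complement addition (fold any carry out of bit 15 back into bit 0):
  0x97D3 + 0xDB66 = 0x17339 → wrap carry → 0x733A
  0x733A + 0xE48A = 0x157C4 → wrap carry → 0x57C5
  0x57C5 + 0x7351 = 0x0CB16
  0xCB16 + 0x4415 = 0x10F2B → wrap carry → 0x0F2C
  0x0F2C + 0xB080 = 0x0BFAC
One's-complement sum = 0xBFAC.
Checksum = ~0xBFAC & 0xFFFF = 0x4053.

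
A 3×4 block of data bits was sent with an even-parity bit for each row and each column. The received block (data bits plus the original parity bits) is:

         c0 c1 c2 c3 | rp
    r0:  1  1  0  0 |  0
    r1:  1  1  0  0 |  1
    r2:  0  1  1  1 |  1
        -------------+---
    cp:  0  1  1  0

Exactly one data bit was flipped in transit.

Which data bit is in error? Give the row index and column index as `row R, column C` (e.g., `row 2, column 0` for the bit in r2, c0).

row 1, column 3

Recompute each row's even parity and compare to rp:
  r0: data parity 0, sent rp 0 → ok
  r1: data parity 0, sent rp 1 → mismatch
  r2: data parity 1, sent rp 1 → ok
Recompute each column's even parity and compare to cp:
  c0: data parity 0, sent cp 0 → ok
  c1: data parity 1, sent cp 1 → ok
  c2: data parity 1, sent cp 1 → ok
  c3: data parity 1, sent cp 0 → mismatch
Exactly one row (r1) and one column (c3) fail → the flipped bit is at their intersection.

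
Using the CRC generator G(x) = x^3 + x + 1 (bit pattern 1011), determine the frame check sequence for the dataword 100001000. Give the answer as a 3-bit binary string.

011

Append 3 zeros: 100001000000. Divide by 1011 (XOR where the leading bit is 1):
  pos 0: 1000 XOR 1011 = 0011
  pos 2: 1101 XOR 1011 = 0110
  pos 3: 1100 XOR 1011 = 0111
  pos 4: 1110 XOR 1011 = 0101
  pos 5: 1010 XOR 1011 = 0001
  pos 8: 1000 XOR 1011 = 0011
Remainder (last 3 bits) = 011. This is the CRC / FCS.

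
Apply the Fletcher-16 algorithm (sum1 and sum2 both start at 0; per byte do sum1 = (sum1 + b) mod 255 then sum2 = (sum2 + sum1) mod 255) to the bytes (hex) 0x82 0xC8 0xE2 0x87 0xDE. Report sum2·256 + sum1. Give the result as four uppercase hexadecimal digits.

Running sums (mod 255):
  after byte 0 (0x82): sum1=130, sum2=130
  after byte 1 (0xC8): sum1=75, sum2=205
  after byte 2 (0xE2): sum1=46, sum2=251
  after byte 3 (0x87): sum1=181, sum2=177
  after byte 4 (0xDE): sum1=148, sum2=70
Checksum = sum2·256 + sum1 = 70·256 + 148 = 18068 = 0x4694.

4694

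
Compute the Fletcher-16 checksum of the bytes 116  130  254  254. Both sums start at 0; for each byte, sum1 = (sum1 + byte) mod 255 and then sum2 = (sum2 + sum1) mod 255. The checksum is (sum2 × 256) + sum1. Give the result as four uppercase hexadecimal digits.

Running sums (mod 255):
  after byte 0 (116): sum1=116, sum2=116
  after byte 1 (130): sum1=246, sum2=107
  after byte 2 (254): sum1=245, sum2=97
  after byte 3 (254): sum1=244, sum2=86
Checksum = sum2·256 + sum1 = 86·256 + 244 = 22260 = 0x56F4.

56F4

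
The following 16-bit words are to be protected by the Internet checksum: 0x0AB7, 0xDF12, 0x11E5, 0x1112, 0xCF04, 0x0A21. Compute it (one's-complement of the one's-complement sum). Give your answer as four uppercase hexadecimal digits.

One's-complement addition (fold any carry out of bit 15 back into bit 0):
  0x0AB7 + 0xDF12 = 0x0E9C9
  0xE9C9 + 0x11E5 = 0x0FBAE
  0xFBAE + 0x1112 = 0x10CC0 → wrap carry → 0x0CC1
  0x0CC1 + 0xCF04 = 0x0DBC5
  0xDBC5 + 0x0A21 = 0x0E5E6
One's-complement sum = 0xE5E6.
Checksum = ~0xE5E6 & 0xFFFF = 0x1A19.

1A19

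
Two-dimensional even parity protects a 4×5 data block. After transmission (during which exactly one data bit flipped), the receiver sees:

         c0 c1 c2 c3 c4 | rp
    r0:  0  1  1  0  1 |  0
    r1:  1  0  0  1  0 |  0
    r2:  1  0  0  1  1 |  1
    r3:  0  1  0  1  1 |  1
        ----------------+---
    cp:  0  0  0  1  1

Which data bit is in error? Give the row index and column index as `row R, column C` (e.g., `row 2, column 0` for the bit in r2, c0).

row 0, column 2

Recompute each row's even parity and compare to rp:
  r0: data parity 1, sent rp 0 → mismatch
  r1: data parity 0, sent rp 0 → ok
  r2: data parity 1, sent rp 1 → ok
  r3: data parity 1, sent rp 1 → ok
Recompute each column's even parity and compare to cp:
  c0: data parity 0, sent cp 0 → ok
  c1: data parity 0, sent cp 0 → ok
  c2: data parity 1, sent cp 0 → mismatch
  c3: data parity 1, sent cp 1 → ok
  c4: data parity 1, sent cp 1 → ok
Exactly one row (r0) and one column (c2) fail → the flipped bit is at their intersection.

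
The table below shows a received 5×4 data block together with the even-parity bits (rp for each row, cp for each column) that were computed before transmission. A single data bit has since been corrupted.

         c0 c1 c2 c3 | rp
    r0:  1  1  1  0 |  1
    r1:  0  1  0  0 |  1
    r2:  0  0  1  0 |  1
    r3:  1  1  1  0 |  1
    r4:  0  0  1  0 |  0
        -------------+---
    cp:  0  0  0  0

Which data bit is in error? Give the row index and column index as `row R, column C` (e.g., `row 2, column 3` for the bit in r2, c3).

Recompute each row's even parity and compare to rp:
  r0: data parity 1, sent rp 1 → ok
  r1: data parity 1, sent rp 1 → ok
  r2: data parity 1, sent rp 1 → ok
  r3: data parity 1, sent rp 1 → ok
  r4: data parity 1, sent rp 0 → mismatch
Recompute each column's even parity and compare to cp:
  c0: data parity 0, sent cp 0 → ok
  c1: data parity 1, sent cp 0 → mismatch
  c2: data parity 0, sent cp 0 → ok
  c3: data parity 0, sent cp 0 → ok
Exactly one row (r4) and one column (c1) fail → the flipped bit is at their intersection.

row 4, column 1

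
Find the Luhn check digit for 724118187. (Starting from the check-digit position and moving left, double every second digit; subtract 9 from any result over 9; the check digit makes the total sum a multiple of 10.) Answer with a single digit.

9

Partial digits right→left: 7 8 1 8 1 1 4 2 7
Double every second digit counting from the check-digit position (so the 1st, 3rd, 5th, ... of the partial from the right).
  doubled (with −9 where >9): 5 2 2 8 5 → sum 22
  kept as-is: 8 8 1 2 → sum 19
Total = 22 + 19 = 41.
Check digit = (10 − (41 mod 10)) mod 10 = 9.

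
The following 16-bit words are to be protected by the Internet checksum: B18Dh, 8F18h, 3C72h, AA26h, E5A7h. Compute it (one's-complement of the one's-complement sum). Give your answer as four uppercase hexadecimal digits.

One's-complement addition (fold any carry out of bit 15 back into bit 0):
  0xB18D + 0x8F18 = 0x140A5 → wrap carry → 0x40A6
  0x40A6 + 0x3C72 = 0x07D18
  0x7D18 + 0xAA26 = 0x1273E → wrap carry → 0x273F
  0x273F + 0xE5A7 = 0x10CE6 → wrap carry → 0x0CE7
One's-complement sum = 0x0CE7.
Checksum = ~0x0CE7 & 0xFFFF = 0xF318.

F318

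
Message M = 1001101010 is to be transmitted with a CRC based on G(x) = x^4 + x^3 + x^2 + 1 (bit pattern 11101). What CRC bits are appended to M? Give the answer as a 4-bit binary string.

0100

Append 4 zeros: 10011010100000. Divide by 11101 (XOR where the leading bit is 1):
  pos 0: 10011 XOR 11101 = 01110
  pos 1: 11100 XOR 11101 = 00001
  pos 5: 11010 XOR 11101 = 00111
  pos 7: 11100 XOR 11101 = 00001
Remainder (last 4 bits) = 0100. This is the CRC / FCS.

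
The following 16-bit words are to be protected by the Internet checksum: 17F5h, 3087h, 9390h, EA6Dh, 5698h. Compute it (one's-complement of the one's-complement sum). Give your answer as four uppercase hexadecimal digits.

E2EC

One's-complement addition (fold any carry out of bit 15 back into bit 0):
  0x17F5 + 0x3087 = 0x0487C
  0x487C + 0x9390 = 0x0DC0C
  0xDC0C + 0xEA6D = 0x1C679 → wrap carry → 0xC67A
  0xC67A + 0x5698 = 0x11D12 → wrap carry → 0x1D13
One's-complement sum = 0x1D13.
Checksum = ~0x1D13 & 0xFFFF = 0xE2EC.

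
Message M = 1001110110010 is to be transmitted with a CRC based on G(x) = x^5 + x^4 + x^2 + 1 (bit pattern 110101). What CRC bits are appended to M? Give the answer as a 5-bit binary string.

Append 5 zeros: 100111011001000000. Divide by 110101 (XOR where the leading bit is 1):
  pos 0: 100111 XOR 110101 = 010010
  pos 1: 100100 XOR 110101 = 010001
  pos 2: 100011 XOR 110101 = 010110
  pos 3: 101101 XOR 110101 = 011000
  pos 4: 110000 XOR 110101 = 000101
  pos 7: 101010 XOR 110101 = 011111
  pos 8: 111110 XOR 110101 = 001011
  pos 10: 101100 XOR 110101 = 011001
  pos 11: 110010 XOR 110101 = 000111
Remainder (last 5 bits) = 01110. This is the CRC / FCS.

01110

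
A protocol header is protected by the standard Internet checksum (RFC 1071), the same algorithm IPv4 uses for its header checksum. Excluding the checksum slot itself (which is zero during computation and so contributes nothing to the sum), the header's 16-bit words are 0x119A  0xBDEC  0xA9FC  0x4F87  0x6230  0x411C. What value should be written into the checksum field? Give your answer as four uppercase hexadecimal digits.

One's-complement addition (fold any carry out of bit 15 back into bit 0):
  0x119A + 0xBDEC = 0x0CF86
  0xCF86 + 0xA9FC = 0x17982 → wrap carry → 0x7983
  0x7983 + 0x4F87 = 0x0C90A
  0xC90A + 0x6230 = 0x12B3A → wrap carry → 0x2B3B
  0x2B3B + 0x411C = 0x06C57
One's-complement sum = 0x6C57.
Checksum = ~0x6C57 & 0xFFFF = 0x93A8.

93A8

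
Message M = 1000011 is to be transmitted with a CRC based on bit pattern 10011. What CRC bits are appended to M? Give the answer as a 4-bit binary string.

Append 4 zeros: 10000110000. Divide by 10011 (XOR where the leading bit is 1):
  pos 0: 10000 XOR 10011 = 00011
  pos 3: 11110 XOR 10011 = 01101
  pos 4: 11010 XOR 10011 = 01001
  pos 5: 10010 XOR 10011 = 00001
Remainder (last 4 bits) = 0010. This is the CRC / FCS.

0010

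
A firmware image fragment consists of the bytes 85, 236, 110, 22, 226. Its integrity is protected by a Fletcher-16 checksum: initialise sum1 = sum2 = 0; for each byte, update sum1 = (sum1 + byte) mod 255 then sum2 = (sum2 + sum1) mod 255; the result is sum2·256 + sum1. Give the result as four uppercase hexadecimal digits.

Running sums (mod 255):
  after byte 0 (85): sum1=85, sum2=85
  after byte 1 (236): sum1=66, sum2=151
  after byte 2 (110): sum1=176, sum2=72
  after byte 3 (22): sum1=198, sum2=15
  after byte 4 (226): sum1=169, sum2=184
Checksum = sum2·256 + sum1 = 184·256 + 169 = 47273 = 0xB8A9.

B8A9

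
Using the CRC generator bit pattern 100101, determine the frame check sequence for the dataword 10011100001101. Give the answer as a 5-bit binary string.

00001

Append 5 zeros: 1001110000110100000. Divide by 100101 (XOR where the leading bit is 1):
  pos 0: 100111 XOR 100101 = 000010
  pos 4: 100000 XOR 100101 = 000101
  pos 7: 101110 XOR 100101 = 001011
  pos 9: 101110 XOR 100101 = 001011
  pos 11: 101100 XOR 100101 = 001001
  pos 13: 100100 XOR 100101 = 000001
Remainder (last 5 bits) = 00001. This is the CRC / FCS.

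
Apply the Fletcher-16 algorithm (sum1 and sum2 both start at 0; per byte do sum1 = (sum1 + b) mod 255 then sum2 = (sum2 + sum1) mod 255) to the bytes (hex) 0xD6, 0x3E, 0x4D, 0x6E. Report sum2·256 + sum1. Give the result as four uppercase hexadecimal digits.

Running sums (mod 255):
  after byte 0 (0xD6): sum1=214, sum2=214
  after byte 1 (0x3E): sum1=21, sum2=235
  after byte 2 (0x4D): sum1=98, sum2=78
  after byte 3 (0x6E): sum1=208, sum2=31
Checksum = sum2·256 + sum1 = 31·256 + 208 = 8144 = 0x1FD0.

1FD0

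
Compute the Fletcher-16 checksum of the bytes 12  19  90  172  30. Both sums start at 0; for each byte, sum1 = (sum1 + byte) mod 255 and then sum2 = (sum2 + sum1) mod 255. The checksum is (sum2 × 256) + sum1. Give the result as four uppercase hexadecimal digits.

Running sums (mod 255):
  after byte 0 (12): sum1=12, sum2=12
  after byte 1 (19): sum1=31, sum2=43
  after byte 2 (90): sum1=121, sum2=164
  after byte 3 (172): sum1=38, sum2=202
  after byte 4 (30): sum1=68, sum2=15
Checksum = sum2·256 + sum1 = 15·256 + 68 = 3908 = 0x0F44.

0F44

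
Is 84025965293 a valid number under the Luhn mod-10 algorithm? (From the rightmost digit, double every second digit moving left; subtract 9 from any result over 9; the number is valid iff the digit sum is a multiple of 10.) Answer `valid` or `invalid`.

From the right, keep odd positions and double even positions (subtract 9 from any doubled value over 9):
  doubled (positions 2,4,...): 9 1 9 4 8 → sum 31
  kept (positions 1,3,...): 3 2 6 5 0 8 → sum 24
Total = 55.
55 mod 10 = 5, so the number is invalid.

invalid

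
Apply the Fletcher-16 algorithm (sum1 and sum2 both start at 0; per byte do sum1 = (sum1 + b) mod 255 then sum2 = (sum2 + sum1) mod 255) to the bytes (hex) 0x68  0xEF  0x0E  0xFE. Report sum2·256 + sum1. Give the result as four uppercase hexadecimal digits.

Running sums (mod 255):
  after byte 0 (0x68): sum1=104, sum2=104
  after byte 1 (0xEF): sum1=88, sum2=192
  after byte 2 (0x0E): sum1=102, sum2=39
  after byte 3 (0xFE): sum1=101, sum2=140
Checksum = sum2·256 + sum1 = 140·256 + 101 = 35941 = 0x8C65.

8C65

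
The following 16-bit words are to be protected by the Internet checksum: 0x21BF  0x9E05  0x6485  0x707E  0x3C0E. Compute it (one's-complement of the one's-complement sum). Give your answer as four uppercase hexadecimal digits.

One's-complement addition (fold any carry out of bit 15 back into bit 0):
  0x21BF + 0x9E05 = 0x0BFC4
  0xBFC4 + 0x6485 = 0x12449 → wrap carry → 0x244A
  0x244A + 0x707E = 0x094C8
  0x94C8 + 0x3C0E = 0x0D0D6
One's-complement sum = 0xD0D6.
Checksum = ~0xD0D6 & 0xFFFF = 0x2F29.

2F29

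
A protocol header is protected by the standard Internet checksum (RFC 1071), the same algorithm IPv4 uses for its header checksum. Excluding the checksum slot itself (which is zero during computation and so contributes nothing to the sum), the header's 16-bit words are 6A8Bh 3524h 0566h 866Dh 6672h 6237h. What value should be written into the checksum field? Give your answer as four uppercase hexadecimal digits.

One's-complement addition (fold any carry out of bit 15 back into bit 0):
  0x6A8B + 0x3524 = 0x09FAF
  0x9FAF + 0x0566 = 0x0A515
  0xA515 + 0x866D = 0x12B82 → wrap carry → 0x2B83
  0x2B83 + 0x6672 = 0x091F5
  0x91F5 + 0x6237 = 0x0F42C
One's-complement sum = 0xF42C.
Checksum = ~0xF42C & 0xFFFF = 0x0BD3.

0BD3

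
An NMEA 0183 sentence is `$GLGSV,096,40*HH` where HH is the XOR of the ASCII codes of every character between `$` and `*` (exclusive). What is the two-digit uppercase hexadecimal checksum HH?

XOR the ASCII codes of the payload characters:
  'G' = 0x47 → acc = 0x47
  'L' = 0x4C → acc = 0x0B
  'G' = 0x47 → acc = 0x4C
  'S' = 0x53 → acc = 0x1F
  'V' = 0x56 → acc = 0x49
  ',' = 0x2C → acc = 0x65
  '0' = 0x30 → acc = 0x55
  '9' = 0x39 → acc = 0x6C
  '6' = 0x36 → acc = 0x5A
  ',' = 0x2C → acc = 0x76
  '4' = 0x34 → acc = 0x42
  '0' = 0x30 → acc = 0x72
Checksum = 0x72.

72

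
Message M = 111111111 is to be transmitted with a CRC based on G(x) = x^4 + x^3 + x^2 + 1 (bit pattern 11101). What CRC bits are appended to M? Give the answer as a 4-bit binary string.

0001

Append 4 zeros: 1111111110000. Divide by 11101 (XOR where the leading bit is 1):
  pos 0: 11111 XOR 11101 = 00010
  pos 3: 10111 XOR 11101 = 01010
  pos 4: 10101 XOR 11101 = 01000
  pos 5: 10000 XOR 11101 = 01101
  pos 6: 11010 XOR 11101 = 00111
  pos 8: 11100 XOR 11101 = 00001
Remainder (last 4 bits) = 0001. This is the CRC / FCS.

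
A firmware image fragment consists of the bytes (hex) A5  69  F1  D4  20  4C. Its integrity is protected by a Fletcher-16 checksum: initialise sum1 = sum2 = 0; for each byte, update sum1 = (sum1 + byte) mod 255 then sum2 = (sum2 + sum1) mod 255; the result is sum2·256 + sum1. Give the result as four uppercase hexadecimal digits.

C342

Running sums (mod 255):
  after byte 0 (A5): sum1=165, sum2=165
  after byte 1 (69): sum1=15, sum2=180
  after byte 2 (F1): sum1=1, sum2=181
  after byte 3 (D4): sum1=213, sum2=139
  after byte 4 (20): sum1=245, sum2=129
  after byte 5 (4C): sum1=66, sum2=195
Checksum = sum2·256 + sum1 = 195·256 + 66 = 49986 = 0xC342.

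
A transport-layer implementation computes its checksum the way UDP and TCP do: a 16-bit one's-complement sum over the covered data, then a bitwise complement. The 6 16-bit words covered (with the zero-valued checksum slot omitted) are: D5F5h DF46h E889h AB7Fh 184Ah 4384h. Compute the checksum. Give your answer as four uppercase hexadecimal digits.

5AEB

One's-complement addition (fold any carry out of bit 15 back into bit 0):
  0xD5F5 + 0xDF46 = 0x1B53B → wrap carry → 0xB53C
  0xB53C + 0xE889 = 0x19DC5 → wrap carry → 0x9DC6
  0x9DC6 + 0xAB7F = 0x14945 → wrap carry → 0x4946
  0x4946 + 0x184A = 0x06190
  0x6190 + 0x4384 = 0x0A514
One's-complement sum = 0xA514.
Checksum = ~0xA514 & 0xFFFF = 0x5AEB.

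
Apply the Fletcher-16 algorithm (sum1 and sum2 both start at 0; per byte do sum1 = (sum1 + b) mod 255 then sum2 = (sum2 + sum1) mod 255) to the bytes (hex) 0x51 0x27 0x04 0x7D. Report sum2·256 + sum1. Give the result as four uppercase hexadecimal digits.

40F9

Running sums (mod 255):
  after byte 0 (0x51): sum1=81, sum2=81
  after byte 1 (0x27): sum1=120, sum2=201
  after byte 2 (0x04): sum1=124, sum2=70
  after byte 3 (0x7D): sum1=249, sum2=64
Checksum = sum2·256 + sum1 = 64·256 + 249 = 16633 = 0x40F9.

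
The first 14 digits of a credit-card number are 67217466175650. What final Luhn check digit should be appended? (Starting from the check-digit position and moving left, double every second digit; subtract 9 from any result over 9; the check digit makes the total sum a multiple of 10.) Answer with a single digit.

2

Partial digits right→left: 0 5 6 5 7 1 6 6 4 7 1 2 7 6
Double every second digit counting from the check-digit position (so the 1st, 3rd, 5th, ... of the partial from the right).
  doubled (with −9 where >9): 0 3 5 3 8 2 5 → sum 26
  kept as-is: 5 5 1 6 7 2 6 → sum 32
Total = 26 + 32 = 58.
Check digit = (10 − (58 mod 10)) mod 10 = 2.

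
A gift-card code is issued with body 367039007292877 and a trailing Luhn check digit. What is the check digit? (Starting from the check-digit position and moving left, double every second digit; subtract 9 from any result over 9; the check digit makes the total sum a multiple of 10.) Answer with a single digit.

1

Partial digits right→left: 7 7 8 2 9 2 7 0 0 9 3 0 7 6 3
Double every second digit counting from the check-digit position (so the 1st, 3rd, 5th, ... of the partial from the right).
  doubled (with −9 where >9): 5 7 9 5 0 6 5 6 → sum 43
  kept as-is: 7 2 2 0 9 0 6 → sum 26
Total = 43 + 26 = 69.
Check digit = (10 − (69 mod 10)) mod 10 = 1.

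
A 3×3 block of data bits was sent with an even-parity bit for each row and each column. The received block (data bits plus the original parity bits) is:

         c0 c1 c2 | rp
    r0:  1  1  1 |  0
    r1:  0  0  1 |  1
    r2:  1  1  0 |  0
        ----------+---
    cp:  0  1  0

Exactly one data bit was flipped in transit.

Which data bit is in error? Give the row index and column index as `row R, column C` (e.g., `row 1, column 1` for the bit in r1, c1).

Recompute each row's even parity and compare to rp:
  r0: data parity 1, sent rp 0 → mismatch
  r1: data parity 1, sent rp 1 → ok
  r2: data parity 0, sent rp 0 → ok
Recompute each column's even parity and compare to cp:
  c0: data parity 0, sent cp 0 → ok
  c1: data parity 0, sent cp 1 → mismatch
  c2: data parity 0, sent cp 0 → ok
Exactly one row (r0) and one column (c1) fail → the flipped bit is at their intersection.

row 0, column 1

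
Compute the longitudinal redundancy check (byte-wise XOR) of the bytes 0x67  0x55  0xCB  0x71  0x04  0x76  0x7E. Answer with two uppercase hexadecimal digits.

84

XOR the bytes together:
  start with 0x67
  0x67 ⊕ 0x55 = 0x32
  0x32 ⊕ 0xCB = 0xF9
  0xF9 ⊕ 0x71 = 0x88
  0x88 ⊕ 0x04 = 0x8C
  0x8C ⊕ 0x76 = 0xFA
  0xFA ⊕ 0x7E = 0x84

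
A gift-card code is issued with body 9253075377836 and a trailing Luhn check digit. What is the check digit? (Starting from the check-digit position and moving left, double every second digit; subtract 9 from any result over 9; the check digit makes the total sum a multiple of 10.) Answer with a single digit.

9

Partial digits right→left: 6 3 8 7 7 3 5 7 0 3 5 2 9
Double every second digit counting from the check-digit position (so the 1st, 3rd, 5th, ... of the partial from the right).
  doubled (with −9 where >9): 3 7 5 1 0 1 9 → sum 26
  kept as-is: 3 7 3 7 3 2 → sum 25
Total = 26 + 25 = 51.
Check digit = (10 − (51 mod 10)) mod 10 = 9.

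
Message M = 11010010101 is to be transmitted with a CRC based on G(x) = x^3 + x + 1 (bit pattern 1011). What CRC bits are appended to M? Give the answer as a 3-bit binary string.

Append 3 zeros: 11010010101000. Divide by 1011 (XOR where the leading bit is 1):
  pos 0: 1101 XOR 1011 = 0110
  pos 1: 1100 XOR 1011 = 0111
  pos 2: 1110 XOR 1011 = 0101
  pos 3: 1011 XOR 1011 = 0000
  pos 8: 1010 XOR 1011 = 0001
Remainder (last 3 bits) = 100. This is the CRC / FCS.

100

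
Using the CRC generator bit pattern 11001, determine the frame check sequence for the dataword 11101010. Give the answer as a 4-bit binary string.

Append 4 zeros: 111010100000. Divide by 11001 (XOR where the leading bit is 1):
  pos 0: 11101 XOR 11001 = 00100
  pos 2: 10001 XOR 11001 = 01000
  pos 3: 10000 XOR 11001 = 01001
  pos 4: 10010 XOR 11001 = 01011
  pos 5: 10110 XOR 11001 = 01111
  pos 6: 11110 XOR 11001 = 00111
Remainder (last 4 bits) = 1110. This is the CRC / FCS.

1110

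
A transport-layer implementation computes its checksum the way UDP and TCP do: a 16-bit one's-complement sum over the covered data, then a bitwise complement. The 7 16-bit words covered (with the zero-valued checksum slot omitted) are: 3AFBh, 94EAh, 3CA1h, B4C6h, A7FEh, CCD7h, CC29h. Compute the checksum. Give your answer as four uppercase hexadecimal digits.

One's-complement addition (fold any carry out of bit 15 back into bit 0):
  0x3AFB + 0x94EA = 0x0CFE5
  0xCFE5 + 0x3CA1 = 0x10C86 → wrap carry → 0x0C87
  0x0C87 + 0xB4C6 = 0x0C14D
  0xC14D + 0xA7FE = 0x1694B → wrap carry → 0x694C
  0x694C + 0xCCD7 = 0x13623 → wrap carry → 0x3624
  0x3624 + 0xCC29 = 0x1024D → wrap carry → 0x024E
One's-complement sum = 0x024E.
Checksum = ~0x024E & 0xFFFF = 0xFDB1.

FDB1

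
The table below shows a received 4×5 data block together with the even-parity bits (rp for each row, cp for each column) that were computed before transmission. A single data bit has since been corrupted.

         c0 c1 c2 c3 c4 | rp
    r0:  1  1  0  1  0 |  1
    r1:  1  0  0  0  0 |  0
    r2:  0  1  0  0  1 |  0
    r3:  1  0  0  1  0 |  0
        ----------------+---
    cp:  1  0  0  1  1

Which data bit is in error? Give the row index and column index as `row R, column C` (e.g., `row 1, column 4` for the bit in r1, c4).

Recompute each row's even parity and compare to rp:
  r0: data parity 1, sent rp 1 → ok
  r1: data parity 1, sent rp 0 → mismatch
  r2: data parity 0, sent rp 0 → ok
  r3: data parity 0, sent rp 0 → ok
Recompute each column's even parity and compare to cp:
  c0: data parity 1, sent cp 1 → ok
  c1: data parity 0, sent cp 0 → ok
  c2: data parity 0, sent cp 0 → ok
  c3: data parity 0, sent cp 1 → mismatch
  c4: data parity 1, sent cp 1 → ok
Exactly one row (r1) and one column (c3) fail → the flipped bit is at their intersection.

row 1, column 3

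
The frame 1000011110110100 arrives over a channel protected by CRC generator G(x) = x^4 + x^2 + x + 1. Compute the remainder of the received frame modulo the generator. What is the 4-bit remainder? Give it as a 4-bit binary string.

0000

Modulo-2 division of 1000011110110100 by 10111:
  pos 0: 10000 XOR 10111 = 00111
  pos 2: 11111 XOR 10111 = 01000
  pos 3: 10001 XOR 10111 = 00110
  pos 5: 11010 XOR 10111 = 01101
  pos 6: 11011 XOR 10111 = 01100
  pos 7: 11001 XOR 10111 = 01110
  pos 8: 11100 XOR 10111 = 01011
  pos 9: 10111 XOR 10111 = 00000
Remainder = 0000 (zero — the frame passes the CRC check).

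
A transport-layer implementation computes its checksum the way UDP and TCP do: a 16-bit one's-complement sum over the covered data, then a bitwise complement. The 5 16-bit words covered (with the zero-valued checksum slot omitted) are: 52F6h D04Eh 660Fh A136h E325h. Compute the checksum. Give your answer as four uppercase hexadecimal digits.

F24E

One's-complement addition (fold any carry out of bit 15 back into bit 0):
  0x52F6 + 0xD04E = 0x12344 → wrap carry → 0x2345
  0x2345 + 0x660F = 0x08954
  0x8954 + 0xA136 = 0x12A8A → wrap carry → 0x2A8B
  0x2A8B + 0xE325 = 0x10DB0 → wrap carry → 0x0DB1
One's-complement sum = 0x0DB1.
Checksum = ~0x0DB1 & 0xFFFF = 0xF24E.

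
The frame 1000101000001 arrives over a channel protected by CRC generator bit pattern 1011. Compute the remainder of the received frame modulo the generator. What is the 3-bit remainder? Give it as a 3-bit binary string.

Modulo-2 division of 1000101000001 by 1011:
  pos 0: 1000 XOR 1011 = 0011
  pos 2: 1110 XOR 1011 = 0101
  pos 3: 1011 XOR 1011 = 0000
Remainder = 001 (nonzero — an error is detected).

001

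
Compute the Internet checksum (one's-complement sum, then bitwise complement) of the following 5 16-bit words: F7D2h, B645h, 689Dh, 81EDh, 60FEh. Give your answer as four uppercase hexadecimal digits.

One's-complement addition (fold any carry out of bit 15 back into bit 0):
  0xF7D2 + 0xB645 = 0x1AE17 → wrap carry → 0xAE18
  0xAE18 + 0x689D = 0x116B5 → wrap carry → 0x16B6
  0x16B6 + 0x81ED = 0x098A3
  0x98A3 + 0x60FE = 0x0F9A1
One's-complement sum = 0xF9A1.
Checksum = ~0xF9A1 & 0xFFFF = 0x065E.

065E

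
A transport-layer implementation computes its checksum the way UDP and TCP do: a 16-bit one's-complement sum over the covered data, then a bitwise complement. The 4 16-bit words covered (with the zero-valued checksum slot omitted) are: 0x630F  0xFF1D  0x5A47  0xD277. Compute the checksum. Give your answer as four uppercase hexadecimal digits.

One's-complement addition (fold any carry out of bit 15 back into bit 0):
  0x630F + 0xFF1D = 0x1622C → wrap carry → 0x622D
  0x622D + 0x5A47 = 0x0BC74
  0xBC74 + 0xD277 = 0x18EEB → wrap carry → 0x8EEC
One's-complement sum = 0x8EEC.
Checksum = ~0x8EEC & 0xFFFF = 0x7113.

7113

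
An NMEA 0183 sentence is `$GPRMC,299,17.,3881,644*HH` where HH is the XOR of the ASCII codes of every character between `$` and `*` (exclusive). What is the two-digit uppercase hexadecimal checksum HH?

XOR the ASCII codes of the payload characters:
  'G' = 0x47 → acc = 0x47
  'P' = 0x50 → acc = 0x17
  'R' = 0x52 → acc = 0x45
  'M' = 0x4D → acc = 0x08
  'C' = 0x43 → acc = 0x4B
  ',' = 0x2C → acc = 0x67
  '2' = 0x32 → acc = 0x55
  '9' = 0x39 → acc = 0x6C
  '9' = 0x39 → acc = 0x55
  ',' = 0x2C → acc = 0x79
  '1' = 0x31 → acc = 0x48
  '7' = 0x37 → acc = 0x7F
  '.' = 0x2E → acc = 0x51
  ',' = 0x2C → acc = 0x7D
  '3' = 0x33 → acc = 0x4E
  '8' = 0x38 → acc = 0x76
  '8' = 0x38 → acc = 0x4E
  '1' = 0x31 → acc = 0x7F
  ',' = 0x2C → acc = 0x53
  '6' = 0x36 → acc = 0x65
  '4' = 0x34 → acc = 0x51
  '4' = 0x34 → acc = 0x65
Checksum = 0x65.

65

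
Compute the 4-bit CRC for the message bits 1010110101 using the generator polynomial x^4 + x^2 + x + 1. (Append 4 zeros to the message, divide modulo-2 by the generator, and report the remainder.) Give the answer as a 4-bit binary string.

Append 4 zeros: 10101101010000. Divide by 10111 (XOR where the leading bit is 1):
  pos 0: 10101 XOR 10111 = 00010
  pos 3: 10101 XOR 10111 = 00010
  pos 6: 10010 XOR 10111 = 00101
  pos 8: 10100 XOR 10111 = 00011
Remainder (last 4 bits) = 0110. This is the CRC / FCS.

0110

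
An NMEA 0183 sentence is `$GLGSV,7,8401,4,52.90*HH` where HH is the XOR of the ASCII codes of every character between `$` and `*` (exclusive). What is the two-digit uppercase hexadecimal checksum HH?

XOR the ASCII codes of the payload characters:
  'G' = 0x47 → acc = 0x47
  'L' = 0x4C → acc = 0x0B
  'G' = 0x47 → acc = 0x4C
  'S' = 0x53 → acc = 0x1F
  'V' = 0x56 → acc = 0x49
  ',' = 0x2C → acc = 0x65
  '7' = 0x37 → acc = 0x52
  ',' = 0x2C → acc = 0x7E
  '8' = 0x38 → acc = 0x46
  '4' = 0x34 → acc = 0x72
  '0' = 0x30 → acc = 0x42
  '1' = 0x31 → acc = 0x73
  ',' = 0x2C → acc = 0x5F
  '4' = 0x34 → acc = 0x6B
  ',' = 0x2C → acc = 0x47
  '5' = 0x35 → acc = 0x72
  '2' = 0x32 → acc = 0x40
  '.' = 0x2E → acc = 0x6E
  '9' = 0x39 → acc = 0x57
  '0' = 0x30 → acc = 0x67
Checksum = 0x67.

67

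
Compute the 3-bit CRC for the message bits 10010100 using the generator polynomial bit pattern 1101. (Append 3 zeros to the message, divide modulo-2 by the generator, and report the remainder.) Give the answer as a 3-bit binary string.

Append 3 zeros: 10010100000. Divide by 1101 (XOR where the leading bit is 1):
  pos 0: 1001 XOR 1101 = 0100
  pos 1: 1000 XOR 1101 = 0101
  pos 2: 1011 XOR 1101 = 0110
  pos 3: 1100 XOR 1101 = 0001
  pos 6: 1000 XOR 1101 = 0101
  pos 7: 1010 XOR 1101 = 0111
Remainder (last 3 bits) = 111. This is the CRC / FCS.

111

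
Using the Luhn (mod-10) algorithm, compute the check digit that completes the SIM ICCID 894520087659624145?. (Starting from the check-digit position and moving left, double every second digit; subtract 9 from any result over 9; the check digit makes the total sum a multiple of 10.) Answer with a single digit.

4

Partial digits right→left: 5 4 1 4 2 6 9 5 6 7 8 0 0 2 5 4 9 8
Double every second digit counting from the check-digit position (so the 1st, 3rd, 5th, ... of the partial from the right).
  doubled (with −9 where >9): 1 2 4 9 3 7 0 1 9 → sum 36
  kept as-is: 4 4 6 5 7 0 2 4 8 → sum 40
Total = 36 + 40 = 76.
Check digit = (10 − (76 mod 10)) mod 10 = 4.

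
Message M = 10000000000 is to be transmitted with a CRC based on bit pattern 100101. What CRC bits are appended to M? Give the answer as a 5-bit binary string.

11111

Append 5 zeros: 1000000000000000. Divide by 100101 (XOR where the leading bit is 1):
  pos 0: 100000 XOR 100101 = 000101
  pos 3: 101000 XOR 100101 = 001101
  pos 5: 110100 XOR 100101 = 010001
  pos 6: 100010 XOR 100101 = 000111
  pos 9: 111000 XOR 100101 = 011101
  pos 10: 111010 XOR 100101 = 011111
Remainder (last 5 bits) = 11111. This is the CRC / FCS.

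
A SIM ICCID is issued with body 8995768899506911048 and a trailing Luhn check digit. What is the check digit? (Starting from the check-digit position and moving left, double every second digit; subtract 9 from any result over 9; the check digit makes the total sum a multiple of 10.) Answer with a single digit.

Partial digits right→left: 8 4 0 1 1 9 6 0 5 9 9 8 8 6 7 5 9 9 8
Double every second digit counting from the check-digit position (so the 1st, 3rd, 5th, ... of the partial from the right).
  doubled (with −9 where >9): 7 0 2 3 1 9 7 5 9 7 → sum 50
  kept as-is: 4 1 9 0 9 8 6 5 9 → sum 51
Total = 50 + 51 = 101.
Check digit = (10 − (101 mod 10)) mod 10 = 9.

9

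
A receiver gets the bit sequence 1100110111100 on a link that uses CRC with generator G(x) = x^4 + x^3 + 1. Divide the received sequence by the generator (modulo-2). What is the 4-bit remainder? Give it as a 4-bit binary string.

Modulo-2 division of 1100110111100 by 11001:
  pos 0: 11001 XOR 11001 = 00000
  pos 5: 10111 XOR 11001 = 01110
  pos 6: 11101 XOR 11001 = 00100
  pos 8: 10000 XOR 11001 = 01001
Remainder = 1001 (nonzero — an error is detected).

1001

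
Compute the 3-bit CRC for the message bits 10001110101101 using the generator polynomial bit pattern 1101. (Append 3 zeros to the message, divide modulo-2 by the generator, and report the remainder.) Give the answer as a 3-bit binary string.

Append 3 zeros: 10001110101101000. Divide by 1101 (XOR where the leading bit is 1):
  pos 0: 1000 XOR 1101 = 0101
  pos 1: 1011 XOR 1101 = 0110
  pos 2: 1101 XOR 1101 = 0000
  pos 6: 1010 XOR 1101 = 0111
  pos 7: 1111 XOR 1101 = 0010
  pos 9: 1010 XOR 1101 = 0111
  pos 10: 1111 XOR 1101 = 0010
  pos 12: 1000 XOR 1101 = 0101
  pos 13: 1010 XOR 1101 = 0111
Remainder (last 3 bits) = 111. This is the CRC / FCS.

111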